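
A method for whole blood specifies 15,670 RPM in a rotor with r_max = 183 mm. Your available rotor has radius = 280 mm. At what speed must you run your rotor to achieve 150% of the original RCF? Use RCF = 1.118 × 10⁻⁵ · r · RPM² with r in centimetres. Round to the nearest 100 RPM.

Original rotor: r = 183 mm = 18.3 cm
RCF_original = 1.118 × 10⁻⁵ × 18.3 × (15670)² = 1.118 × 10⁻⁵ × 18.3 × 245,548,900 ≈ 50,237.8 × g
Target RCF = 1.5 × 50,237.8 ≈ 75,356.7 × g
Your rotor: r = 280 mm = 28.0 cm
75,356.7 = 1.118 × 10⁻⁵ × 28 × N²
N² = 75,356.7 / (31.304 × 10⁻⁵) = 240,725,466
N ≈ √240,725,466 ≈ 15,515.3

≈ 15500 RPM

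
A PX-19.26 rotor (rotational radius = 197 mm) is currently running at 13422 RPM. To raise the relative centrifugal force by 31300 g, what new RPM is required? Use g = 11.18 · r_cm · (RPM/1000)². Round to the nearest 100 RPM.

r = 197 mm = 19.7 cm
Current RCF = 11.18 × 19.7 × (13.422)² = 11.18 × 19.7 × 180.150084 ≈ 39,677.3 × g
Target RCF = 39,677.3 + 31,300 = 70,977.3 × g
(N/1000)² = 70,977.3 / 220.246 = 322.2637
N = 1000 × √322.2637 ≈ 17,951.7

N₂ ≈ 18000 RPM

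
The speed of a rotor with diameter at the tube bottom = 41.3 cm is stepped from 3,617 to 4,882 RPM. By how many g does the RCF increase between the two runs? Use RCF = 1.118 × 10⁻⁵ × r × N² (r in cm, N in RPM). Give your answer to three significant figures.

≈ 2480 g

r = 41.3 / 2 = 20.65 cm
RCF₁ = 1.118 × 10⁻⁵ × 20.65 × (3617)² = 1.118 × 10⁻⁵ × 20.65 × 13,082,689 ≈ 3,020.4 × g
RCF₂ = 1.118 × 10⁻⁵ × 20.65 × (4882)² = 1.118 × 10⁻⁵ × 20.65 × 23,833,924 ≈ 5,502.5 × g
Increase = 5,502.5 − 3,020.4 = 2,482.1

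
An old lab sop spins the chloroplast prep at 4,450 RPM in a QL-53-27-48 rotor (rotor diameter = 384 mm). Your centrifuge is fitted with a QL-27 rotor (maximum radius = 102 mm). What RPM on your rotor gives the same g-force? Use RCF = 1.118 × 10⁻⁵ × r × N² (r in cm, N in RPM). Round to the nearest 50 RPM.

≈ 6100 RPM

Original rotor: r = 384 mm / 2 = 192 mm = 19.2 cm
RCF = 1.118 × 10⁻⁵ × r × N²
RCF_original = 1.118 × 10⁻⁵ × 19.2 × (4450)² = 1.118 × 10⁻⁵ × 19.2 × 19,802,500 ≈ 4,250.7 × g
Your rotor: r = 102 mm = 10.2 cm
4,250.7 = 1.118 × 10⁻⁵ × 10.2 × N²
N² = 4,250.7 / (11.4036 × 10⁻⁵) = 37,275,071
N ≈ √37,275,071 ≈ 6,105.3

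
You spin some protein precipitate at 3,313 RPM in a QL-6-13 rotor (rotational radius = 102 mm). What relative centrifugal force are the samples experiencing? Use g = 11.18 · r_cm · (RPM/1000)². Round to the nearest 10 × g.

r = 102 mm = 10.2 cm
RCF = 11.18 × 10.2 × (3.313)² = 11.18 × 10.2 × 10.975969 ≈ 1,251.7 × g

1250 × g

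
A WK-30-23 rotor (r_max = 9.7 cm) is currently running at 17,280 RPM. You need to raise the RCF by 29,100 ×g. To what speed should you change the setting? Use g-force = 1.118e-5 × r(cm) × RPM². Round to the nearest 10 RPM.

N₂ ≈ 23810 RPM

Current RCF = 1.118 × 10⁻⁵ × 9.7 × (17280)² = 1.118 × 10⁻⁵ × 9.7 × 298,598,400 ≈ 32,381.8 × g
Target RCF = 32,381.8 + 29,100 = 61,481.8 × g
N² = 61,481.8 / (10.8446 × 10⁻⁵) = 566,934,696
N ≈ √566,934,696 ≈ 23,810.4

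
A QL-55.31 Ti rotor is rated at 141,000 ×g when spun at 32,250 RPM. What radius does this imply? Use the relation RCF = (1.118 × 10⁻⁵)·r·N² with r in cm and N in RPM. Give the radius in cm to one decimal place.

141000 = 1.118 × 10⁻⁵ × r × (32250)²
r = 141000 / (1.118 × 10⁻⁵ × 1,040,062,500) = 141000 / 11627.9 ≈ 12.126 cm

12.1 cm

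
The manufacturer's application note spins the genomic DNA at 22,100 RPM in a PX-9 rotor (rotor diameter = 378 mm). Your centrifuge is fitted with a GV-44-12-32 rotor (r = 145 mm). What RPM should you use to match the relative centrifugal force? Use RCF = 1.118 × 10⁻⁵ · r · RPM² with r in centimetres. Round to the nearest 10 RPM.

≈ 25230 RPM

Original rotor: r = 378 mm / 2 = 189 mm = 18.9 cm
RCF_original = 1.118 × 10⁻⁵ × 18.9 × (22100)² = 1.118 × 10⁻⁵ × 18.9 × 488,410,000 ≈ 103,202 × g
Your rotor: r = 145 mm = 14.5 cm
103,202 = 1.118 × 10⁻⁵ × 14.5 × N²
N² = 103,202 / (16.211 × 10⁻⁵) = 636,617,112
N ≈ √636,617,112 ≈ 25,231.3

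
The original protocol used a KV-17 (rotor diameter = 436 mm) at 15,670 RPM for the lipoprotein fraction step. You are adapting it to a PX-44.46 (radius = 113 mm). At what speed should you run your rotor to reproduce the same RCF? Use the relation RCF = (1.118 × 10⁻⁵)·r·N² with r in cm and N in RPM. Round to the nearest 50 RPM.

≈ 21750 RPM

Original rotor: r = 436 mm / 2 = 218 mm = 21.8 cm
RCF_original = 1.118 × 10⁻⁵ × 21.8 × (15670)² = 1.118 × 10⁻⁵ × 21.8 × 245,548,900 ≈ 59,846.2 × g
Your rotor: r = 113 mm = 11.3 cm
59,846.2 = 1.118 × 10⁻⁵ × 11.3 × N²
N² = 59,846.2 / (12.6334 × 10⁻⁵) = 473,714,123
N ≈ √473,714,123 ≈ 21,765.0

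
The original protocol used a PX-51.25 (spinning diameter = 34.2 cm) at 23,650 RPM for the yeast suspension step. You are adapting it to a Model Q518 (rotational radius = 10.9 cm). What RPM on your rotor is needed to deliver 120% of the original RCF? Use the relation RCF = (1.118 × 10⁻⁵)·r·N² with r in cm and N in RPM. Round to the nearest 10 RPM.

Original rotor: r = 34.2 / 2 = 17.1 cm
RCF_original = 1.118 × 10⁻⁵ × 17.1 × (23650)² = 1.118 × 10⁻⁵ × 17.1 × 559,322,500 ≈ 106,930.2 × g
Target RCF = 1.2 × 106,930.2 ≈ 128,316.2 × g
128,316.2 = 1.118 × 10⁻⁵ × 10.9 × N²
N² = 128,316.2 / (12.1862 × 10⁻⁵) = 1,052,963,188
N ≈ √1,052,963,188 ≈ 32,449.4

≈ 32450 RPM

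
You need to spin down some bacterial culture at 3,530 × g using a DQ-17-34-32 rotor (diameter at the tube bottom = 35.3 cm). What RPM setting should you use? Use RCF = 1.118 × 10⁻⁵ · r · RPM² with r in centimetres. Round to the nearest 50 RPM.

r = 35.3 / 2 = 17.65 cm
3,530 = 1.118 × 10⁻⁵ × 17.65 × N²
N² = 3,530 / (19.7327 × 10⁻⁵) = 17,889,088
N ≈ √17,889,088 ≈ 4,229.5

≈ 4250 RPM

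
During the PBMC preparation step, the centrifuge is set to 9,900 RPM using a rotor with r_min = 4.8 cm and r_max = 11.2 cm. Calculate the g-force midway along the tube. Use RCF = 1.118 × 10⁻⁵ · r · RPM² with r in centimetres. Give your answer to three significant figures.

r_avg = (4.8 + 11.2) / 2 = 8 cm
RCF = 1.118 × 10⁻⁵ × 8 × (9900)² = 1.118 × 10⁻⁵ × 8 × 98,010,000 ≈ 8,766 × g

8770 × g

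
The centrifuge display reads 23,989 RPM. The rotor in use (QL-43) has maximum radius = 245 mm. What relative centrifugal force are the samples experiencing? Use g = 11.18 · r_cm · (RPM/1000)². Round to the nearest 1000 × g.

≈ 158000 x g

r = 245 mm = 24.5 cm
RCF = 11.18 × 24.5 × (23.989)² = 11.18 × 24.5 × 575.472121 ≈ 157,627.6 × g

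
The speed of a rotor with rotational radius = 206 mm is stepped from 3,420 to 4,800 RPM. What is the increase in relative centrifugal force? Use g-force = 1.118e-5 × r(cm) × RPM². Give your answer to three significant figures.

2610 g

r = 206 mm = 20.6 cm
RCF₁ = 1.118 × 10⁻⁵ × 20.6 × (3420)² = 1.118 × 10⁻⁵ × 20.6 × 11,696,400 ≈ 2,693.8 × g
RCF₂ = 1.118 × 10⁻⁵ × 20.6 × (4800)² = 1.118 × 10⁻⁵ × 20.6 × 23,040,000 ≈ 5,306.3 × g
Increase = 5,306.3 − 2,693.8 = 2,612.5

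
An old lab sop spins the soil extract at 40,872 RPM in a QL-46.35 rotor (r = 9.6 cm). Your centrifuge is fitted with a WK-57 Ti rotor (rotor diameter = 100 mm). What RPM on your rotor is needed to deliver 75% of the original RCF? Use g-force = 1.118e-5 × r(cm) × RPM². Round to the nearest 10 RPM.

RCF_original = 1.118 × 10⁻⁵ × 9.6 × (40872)² = 1.118 × 10⁻⁵ × 9.6 × 1,670,520,384 ≈ 179,293.6 × g
Target RCF = 0.75 × 179,293.6 ≈ 134,470.2 × g
Your rotor: r = 100 mm / 2 = 50 mm = 5 cm
134,470.2 = 1.118 × 10⁻⁵ × 5 × N²
N² = 134,470.2 / (5.59 × 10⁻⁵) = 2,405,549,195
N ≈ √2,405,549,195 ≈ 49,046.4

49050 RPM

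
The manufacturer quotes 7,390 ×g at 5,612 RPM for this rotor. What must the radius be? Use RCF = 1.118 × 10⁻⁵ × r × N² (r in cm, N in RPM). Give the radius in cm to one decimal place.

7390 = 1.118 × 10⁻⁵ × r × (5612)²
r = 7390 / (1.118 × 10⁻⁵ × 31,494,544) = 7390 / 352.109 ≈ 20.988 cm

21.0 cm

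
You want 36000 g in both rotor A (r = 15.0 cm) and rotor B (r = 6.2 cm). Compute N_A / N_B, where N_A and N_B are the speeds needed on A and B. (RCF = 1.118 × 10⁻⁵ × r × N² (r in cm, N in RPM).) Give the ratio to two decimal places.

At fixed RCF, N ∝ 1/√r, so N_A/N_B = √(r_B/r_A) = √(6.2/15.0) = √0.413333 = 0.6429.

0.64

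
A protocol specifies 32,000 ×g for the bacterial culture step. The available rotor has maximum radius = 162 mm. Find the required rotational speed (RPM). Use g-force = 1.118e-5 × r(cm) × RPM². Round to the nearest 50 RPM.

N ≈ 13300 RPM

r = 162 mm = 16.2 cm
32,000 = 1.118 × 10⁻⁵ × 16.2 × N²
N² = 32,000 / (18.1116 × 10⁻⁵) = 176,682,347
N ≈ √176,682,347 ≈ 13,292.2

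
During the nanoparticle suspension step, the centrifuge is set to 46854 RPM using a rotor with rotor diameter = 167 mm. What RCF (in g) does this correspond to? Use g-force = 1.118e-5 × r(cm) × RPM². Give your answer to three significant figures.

r = 167 mm / 2 = 83.5 mm = 8.35 cm
RCF = 1.118 × 10⁻⁵ × 8.35 × (46854)² = 1.118 × 10⁻⁵ × 8.35 × 2,195,297,316 ≈ 204,937.6 × g

≈ 205000 g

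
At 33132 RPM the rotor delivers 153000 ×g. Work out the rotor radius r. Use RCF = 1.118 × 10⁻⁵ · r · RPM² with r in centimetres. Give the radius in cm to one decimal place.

r ≈ 12.5 cm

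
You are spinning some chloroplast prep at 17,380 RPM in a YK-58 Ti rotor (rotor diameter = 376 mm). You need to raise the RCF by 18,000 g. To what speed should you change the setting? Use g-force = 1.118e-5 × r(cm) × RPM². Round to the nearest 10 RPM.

r = 376 mm / 2 = 188 mm = 18.8 cm
Current RCF = 1.118 × 10⁻⁵ × 18.8 × (17380)² = 1.118 × 10⁻⁵ × 18.8 × 302,064,400 ≈ 63,489.1 × g
Target RCF = 63,489.1 + 18,000 = 81,489.1 × g
N² = 81,489.1 / (21.0184 × 10⁻⁵) = 387,703,631
N ≈ √387,703,631 ≈ 19,690.2

≈ 19690 RPM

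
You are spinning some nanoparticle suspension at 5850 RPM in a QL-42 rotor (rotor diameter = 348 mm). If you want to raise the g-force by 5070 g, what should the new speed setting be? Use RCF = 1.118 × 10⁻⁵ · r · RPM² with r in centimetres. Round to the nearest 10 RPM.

r = 348 mm / 2 = 174 mm = 17.4 cm
Current RCF = 1.118 × 10⁻⁵ × 17.4 × (5850)² = 1.118 × 10⁻⁵ × 17.4 × 34,222,500 ≈ 6,657.4 × g
Target RCF = 6,657.4 + 5,070 = 11,727.4 × g
N² = 11,727.4 / (19.4532 × 10⁻⁵) = 60,285,197
N ≈ √60,285,197 ≈ 7,764.4

7760 RPM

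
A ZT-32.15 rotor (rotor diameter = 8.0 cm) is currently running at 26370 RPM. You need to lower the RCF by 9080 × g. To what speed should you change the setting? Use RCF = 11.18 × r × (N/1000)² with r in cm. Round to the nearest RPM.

r = 8.0 / 2 = 4 cm
Current RCF = 11.18 × 4 × (26.37)² = 11.18 × 4 × 695.3769 ≈ 31,097.3 × g
Target RCF = 31,097.3 − 9,080 = 22,017.3 × g
(N/1000)² = 22,017.3 / 44.72 = 492.3368
N = 1000 × √492.3368 ≈ 22,188.7

≈ 22189 RPM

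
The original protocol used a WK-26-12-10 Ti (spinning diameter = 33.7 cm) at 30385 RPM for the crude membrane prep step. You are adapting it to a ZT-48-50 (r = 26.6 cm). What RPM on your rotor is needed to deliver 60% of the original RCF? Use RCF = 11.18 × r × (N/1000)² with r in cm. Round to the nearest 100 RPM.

Original rotor: r = 33.7 / 2 = 16.85 cm
RCF_original = 11.18 × 16.85 × (30.385)² = 11.18 × 16.85 × 923.248225 ≈ 173,924.3 × g
Target RCF = 0.6 × 173,924.3 ≈ 104,354.6 × g
104,354.6 = 11.18 × 26.6 × (N/1000)²
(N/1000)² = 104,354.6 / 297.388 = 350.9039
N = 1000 × √350.9039 ≈ 18,732.4

18700 RPM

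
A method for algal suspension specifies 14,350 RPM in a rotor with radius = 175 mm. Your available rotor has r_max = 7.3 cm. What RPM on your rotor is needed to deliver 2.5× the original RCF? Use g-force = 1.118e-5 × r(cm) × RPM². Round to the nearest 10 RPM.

≈ 35130 RPM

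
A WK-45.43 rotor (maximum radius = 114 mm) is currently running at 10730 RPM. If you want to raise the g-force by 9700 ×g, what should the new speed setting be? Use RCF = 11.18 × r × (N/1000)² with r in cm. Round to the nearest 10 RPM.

r = 114 mm = 11.4 cm
Current RCF = 11.18 × 11.4 × (10.73)² = 11.18 × 11.4 × 115.1329 ≈ 14,673.9 × g
Target RCF = 14,673.9 + 9,700 = 24,373.9 × g
(N/1000)² = 24,373.9 / 127.452 = 191.2398
N = 1000 × √191.2398 ≈ 13,828.9

13830 RPM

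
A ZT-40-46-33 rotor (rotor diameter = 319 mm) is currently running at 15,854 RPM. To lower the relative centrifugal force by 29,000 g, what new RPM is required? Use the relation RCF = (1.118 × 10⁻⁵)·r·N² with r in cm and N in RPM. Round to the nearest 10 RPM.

r = 319 mm / 2 = 159.5 mm = 15.95 cm
Current RCF = 1.118 × 10⁻⁵ × 15.95 × (15854)² = 1.118 × 10⁻⁵ × 15.95 × 251,349,316 ≈ 44,820.9 × g
Target RCF = 44,820.9 − 29,000 = 15,820.9 × g
N² = 15,820.9 / (17.8321 × 10⁻⁵) = 88,721,463
N ≈ √88,721,463 ≈ 9,419.2

≈ 9420 RPM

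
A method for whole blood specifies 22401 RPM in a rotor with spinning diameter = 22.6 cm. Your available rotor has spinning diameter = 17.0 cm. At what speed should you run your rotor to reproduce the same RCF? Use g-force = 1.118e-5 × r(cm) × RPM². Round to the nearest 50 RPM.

25850 RPM

Original rotor: r = 22.6 / 2 = 11.3 cm
RCF_original = 1.118 × 10⁻⁵ × 11.3 × (22401)² = 1.118 × 10⁻⁵ × 11.3 × 501,804,801 ≈ 63,395 × g
Your rotor: r = 17.0 / 2 = 8.5 cm
63,395 = 1.118 × 10⁻⁵ × 8.5 × N²
N² = 63,395 / (9.503 × 10⁻⁵) = 667,105,125
N ≈ √667,105,125 ≈ 25,828.4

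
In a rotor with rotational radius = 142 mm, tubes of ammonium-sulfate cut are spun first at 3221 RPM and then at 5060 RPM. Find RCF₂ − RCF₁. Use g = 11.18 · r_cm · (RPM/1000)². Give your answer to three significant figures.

2420 x g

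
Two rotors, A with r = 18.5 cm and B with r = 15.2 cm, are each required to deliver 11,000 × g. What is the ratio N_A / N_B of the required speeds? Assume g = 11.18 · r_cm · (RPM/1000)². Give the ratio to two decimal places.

0.91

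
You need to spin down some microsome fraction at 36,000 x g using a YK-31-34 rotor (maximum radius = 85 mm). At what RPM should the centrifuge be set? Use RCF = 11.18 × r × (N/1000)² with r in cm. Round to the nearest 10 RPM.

≈ 19460 RPM

r = 85 mm = 8.5 cm
36,000 = 11.18 × 8.5 × (N/1000)²
(N/1000)² = 36,000 / 95.03 = 378.8277
N = 1000 × √378.8277 ≈ 19,463.5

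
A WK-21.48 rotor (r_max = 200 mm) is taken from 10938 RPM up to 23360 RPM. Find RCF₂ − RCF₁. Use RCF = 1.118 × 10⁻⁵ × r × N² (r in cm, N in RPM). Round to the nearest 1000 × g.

r = 200 mm = 20.0 cm
RCF₁ = 1.118 × 10⁻⁵ × 20 × (10938)² = 1.118 × 10⁻⁵ × 20 × 119,639,844 ≈ 26,751.5 × g
RCF₂ = 1.118 × 10⁻⁵ × 20 × (23360)² = 1.118 × 10⁻⁵ × 20 × 545,689,600 ≈ 122,016.2 × g
Increase = 122,016.2 − 26,751.5 = 95,264.7

95000 x g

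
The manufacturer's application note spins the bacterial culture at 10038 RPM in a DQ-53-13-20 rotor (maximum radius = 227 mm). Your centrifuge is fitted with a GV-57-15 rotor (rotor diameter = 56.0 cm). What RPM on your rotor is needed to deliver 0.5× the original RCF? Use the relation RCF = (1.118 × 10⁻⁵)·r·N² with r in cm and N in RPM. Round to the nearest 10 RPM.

6390 RPM

Original rotor: r = 227 mm = 22.7 cm
RCF_original = 1.118 × 10⁻⁵ × 22.7 × (10038)² = 1.118 × 10⁻⁵ × 22.7 × 100,761,444 ≈ 25,571.8 × g
Target RCF = 0.5 × 25,571.8 ≈ 12,785.9 × g
Your rotor: r = 56.0 / 2 = 28 cm
12,785.9 = 1.118 × 10⁻⁵ × 28 × N²
N² = 12,785.9 / (31.304 × 10⁻⁵) = 40,844,301
N ≈ √40,844,301 ≈ 6,391.0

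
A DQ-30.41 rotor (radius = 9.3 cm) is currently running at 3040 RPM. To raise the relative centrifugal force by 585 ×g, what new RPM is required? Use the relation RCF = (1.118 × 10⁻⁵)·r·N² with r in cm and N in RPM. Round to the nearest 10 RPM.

Current RCF = 1.118 × 10⁻⁵ × 9.3 × (3040)² = 1.118 × 10⁻⁵ × 9.3 × 9,241,600 ≈ 960.9 × g
Target RCF = 960.9 + 585 = 1,545.9 × g
N² = 1,545.9 / (10.3974 × 10⁻⁵) = 14,868,140
N ≈ √14,868,140 ≈ 3,855.9

N₂ ≈ 3860 RPM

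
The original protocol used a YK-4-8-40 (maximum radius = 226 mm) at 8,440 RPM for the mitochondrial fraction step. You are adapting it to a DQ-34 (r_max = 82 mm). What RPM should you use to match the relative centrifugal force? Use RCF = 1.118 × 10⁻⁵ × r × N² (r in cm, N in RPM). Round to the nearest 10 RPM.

≈ 14010 RPM

Original rotor: r = 226 mm = 22.6 cm
RCF_original = 1.118 × 10⁻⁵ × 22.6 × (8440)² = 1.118 × 10⁻⁵ × 22.6 × 71,233,600 ≈ 17,998.5 × g
Your rotor: r = 82 mm = 8.2 cm
17,998.5 = 1.118 × 10⁻⁵ × 8.2 × N²
N² = 17,998.5 / (9.1676 × 10⁻⁵) = 196,327,283
N ≈ √196,327,283 ≈ 14,011.7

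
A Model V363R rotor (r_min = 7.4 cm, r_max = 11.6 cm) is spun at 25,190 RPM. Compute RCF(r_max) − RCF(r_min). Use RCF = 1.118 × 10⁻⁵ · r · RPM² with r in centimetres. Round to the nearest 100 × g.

ΔRCF ≈ 29800 × g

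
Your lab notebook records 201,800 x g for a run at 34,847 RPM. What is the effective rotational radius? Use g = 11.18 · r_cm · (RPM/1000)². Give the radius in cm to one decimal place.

201800 = 11.18 × r × (34.847)²
r = 201800 / (11.18 × 1214.313409) = 201800 / 13576.02 ≈ 14.864 cm

r ≈ 14.9 cm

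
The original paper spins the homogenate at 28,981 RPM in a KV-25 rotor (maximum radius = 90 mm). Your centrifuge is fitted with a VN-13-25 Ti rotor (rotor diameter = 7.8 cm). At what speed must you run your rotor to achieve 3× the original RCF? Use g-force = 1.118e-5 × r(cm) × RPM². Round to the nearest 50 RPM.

Original rotor: r = 90 mm = 9.0 cm
RCF = 1.118 × 10⁻⁵ × r × N²
RCF_original = 1.118 × 10⁻⁵ × 9 × (28981)² = 1.118 × 10⁻⁵ × 9 × 839,898,361 ≈ 84,510.6 × g
Target RCF = 3 × 84,510.6 ≈ 253,531.8 × g
Your rotor: r = 7.8 / 2 = 3.9 cm
253,531.8 = 1.118 × 10⁻⁵ × 3.9 × N²
N² = 253,531.8 / (4.3602 × 10⁻⁵) = 5,814,682,813
N ≈ √5,814,682,813 ≈ 76,254.1

≈ 76250 RPM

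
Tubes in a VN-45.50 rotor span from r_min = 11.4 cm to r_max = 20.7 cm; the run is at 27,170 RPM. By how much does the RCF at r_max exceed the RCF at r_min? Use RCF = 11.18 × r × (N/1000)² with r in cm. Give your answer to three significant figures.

RCF_max = 11.18 × 20.7 × (27.17)² = 11.18 × 20.7 × 738.2089 ≈ 170,840.7 × g
RCF_min = 11.18 × 11.4 × (27.17)² = 11.18 × 11.4 × 738.2089 ≈ 94,086.2 × g
ΔRCF = 170,840.7 − 94,086.2 = 76,754.5

76800 x g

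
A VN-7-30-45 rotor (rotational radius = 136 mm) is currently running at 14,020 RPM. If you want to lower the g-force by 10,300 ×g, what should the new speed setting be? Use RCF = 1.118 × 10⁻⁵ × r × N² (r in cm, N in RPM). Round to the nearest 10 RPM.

N₂ ≈ 11350 RPM

r = 136 mm = 13.6 cm
Current RCF = 1.118 × 10⁻⁵ × 13.6 × (14020)² = 1.118 × 10⁻⁵ × 13.6 × 196,560,400 ≈ 29,886.6 × g
Target RCF = 29,886.6 − 10,300 = 19,586.6 × g
N² = 19,586.6 / (15.2048 × 10⁻⁵) = 128,818,531
N ≈ √128,818,531 ≈ 11,349.8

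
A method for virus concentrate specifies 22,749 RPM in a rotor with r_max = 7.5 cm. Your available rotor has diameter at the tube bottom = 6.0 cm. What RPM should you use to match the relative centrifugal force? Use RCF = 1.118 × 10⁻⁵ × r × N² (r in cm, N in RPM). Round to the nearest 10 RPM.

≈ 35970 RPM

RCF_original = 1.118 × 10⁻⁵ × 7.5 × (22749)² = 1.118 × 10⁻⁵ × 7.5 × 517,517,001 ≈ 43,393.8 × g
Your rotor: r = 6.0 / 2 = 3 cm
43,393.8 = 1.118 × 10⁻⁵ × 3 × N²
N² = 43,393.8 / (3.354 × 10⁻⁵) = 1,293,792,487
N ≈ √1,293,792,487 ≈ 35,969.3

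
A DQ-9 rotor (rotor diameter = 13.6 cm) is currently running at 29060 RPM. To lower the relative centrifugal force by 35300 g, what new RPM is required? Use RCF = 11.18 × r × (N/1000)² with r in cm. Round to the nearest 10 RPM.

≈ 19500 RPM

r = 13.6 / 2 = 6.8 cm
Current RCF = 11.18 × 6.8 × (29.06)² = 11.18 × 6.8 × 844.4836 ≈ 64,201 × g
Target RCF = 64,201 − 35,300 = 28,901 × g
(N/1000)² = 28,901 / 76.024 = 380.1563
N = 1000 × √380.1563 ≈ 19,497.6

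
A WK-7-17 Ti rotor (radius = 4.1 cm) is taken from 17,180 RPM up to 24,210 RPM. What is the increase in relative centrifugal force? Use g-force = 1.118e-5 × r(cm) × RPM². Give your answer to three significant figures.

RCF₁ = 1.118 × 10⁻⁵ × 4.1 × (17180)² = 1.118 × 10⁻⁵ × 4.1 × 295,152,400 ≈ 13,529.2 × g
RCF₂ = 1.118 × 10⁻⁵ × 4.1 × (24210)² = 1.118 × 10⁻⁵ × 4.1 × 586,124,100 ≈ 26,866.8 × g
Increase = 26,866.8 − 13,529.2 = 13,337.6

≈ 13300 x g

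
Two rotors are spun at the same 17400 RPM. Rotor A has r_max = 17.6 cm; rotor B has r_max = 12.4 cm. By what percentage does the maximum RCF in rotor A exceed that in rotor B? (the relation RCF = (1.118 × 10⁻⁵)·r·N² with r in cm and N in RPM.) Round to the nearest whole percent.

42%

At equal RPM, RCF scales linearly with r: ratio = 17.6 / 12.4 = 1.4194.
So rotor A delivers 41.9% more g-force.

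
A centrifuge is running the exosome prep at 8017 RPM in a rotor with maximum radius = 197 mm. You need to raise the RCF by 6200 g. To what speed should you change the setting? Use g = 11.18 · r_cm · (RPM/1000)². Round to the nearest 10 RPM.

r = 197 mm = 19.7 cm
Current RCF = 11.18 × 19.7 × (8.017)² = 11.18 × 19.7 × 64.272289 ≈ 14,155.7 × g
Target RCF = 14,155.7 + 6,200 = 20,355.7 × g
(N/1000)² = 20,355.7 / 220.246 = 92.42256
N = 1000 × √92.42256 ≈ 9,613.7

≈ 9610 RPM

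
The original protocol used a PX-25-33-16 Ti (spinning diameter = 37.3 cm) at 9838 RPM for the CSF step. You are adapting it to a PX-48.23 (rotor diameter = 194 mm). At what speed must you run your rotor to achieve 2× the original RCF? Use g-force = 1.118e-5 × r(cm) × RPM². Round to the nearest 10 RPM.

Original rotor: r = 37.3 / 2 = 18.65 cm
RCF = 1.118 × 10⁻⁵ × r × N²
RCF_original = 1.118 × 10⁻⁵ × 18.65 × (9838)² = 1.118 × 10⁻⁵ × 18.65 × 96,786,244 ≈ 20,180.6 × g
Target RCF = 2 × 20,180.6 ≈ 40,361.2 × g
Your rotor: r = 194 mm / 2 = 97 mm = 9.7 cm
40,361.2 = 1.118 × 10⁻⁵ × 9.7 × N²
N² = 40,361.2 / (10.8446 × 10⁻⁵) = 372,177,858
N ≈ √372,177,858 ≈ 19,291.9

≈ 19290 RPM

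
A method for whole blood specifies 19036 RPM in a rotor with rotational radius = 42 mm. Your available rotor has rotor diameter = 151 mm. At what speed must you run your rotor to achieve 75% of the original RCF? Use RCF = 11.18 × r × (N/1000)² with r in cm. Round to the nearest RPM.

12296 RPM

Original rotor: r = 42 mm = 4.2 cm
RCF_original = 11.18 × 4.2 × (19.036)² = 11.18 × 4.2 × 362.369296 ≈ 17,015.4 × g
Target RCF = 0.75 × 17,015.4 ≈ 12,761.6 × g
Your rotor: r = 151 mm / 2 = 75.5 mm = 7.55 cm
12,761.6 = 11.18 × 7.55 × (N/1000)²
(N/1000)² = 12,761.6 / 84.409 = 151.1877
N = 1000 × √151.1877 ≈ 12,295.8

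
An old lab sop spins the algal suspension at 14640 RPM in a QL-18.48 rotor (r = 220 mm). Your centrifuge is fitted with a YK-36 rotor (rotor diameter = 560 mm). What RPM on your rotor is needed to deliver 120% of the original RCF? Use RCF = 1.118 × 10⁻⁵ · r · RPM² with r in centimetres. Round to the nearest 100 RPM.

Original rotor: r = 220 mm = 22.0 cm
RCF_original = 1.118 × 10⁻⁵ × 22 × (14640)² = 1.118 × 10⁻⁵ × 22 × 214,329,600 ≈ 52,716.5 × g
Target RCF = 1.2 × 52,716.5 ≈ 63,259.8 × g
Your rotor: r = 560 mm / 2 = 280 mm = 28 cm
63,259.8 = 1.118 × 10⁻⁵ × 28 × N²
N² = 63,259.8 / (31.304 × 10⁻⁵) = 202,082,162
N ≈ √202,082,162 ≈ 14,215.6

14200 RPM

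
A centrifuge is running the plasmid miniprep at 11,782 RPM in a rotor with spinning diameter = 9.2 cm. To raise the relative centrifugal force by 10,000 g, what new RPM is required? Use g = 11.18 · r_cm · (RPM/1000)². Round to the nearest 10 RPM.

r = 9.2 / 2 = 4.6 cm
Current RCF = 11.18 × 4.6 × (11.782)² = 11.18 × 4.6 × 138.815524 ≈ 7,139 × g
Target RCF = 7,139 + 10,000 = 17,139 × g
(N/1000)² = 17,139 / 51.428 = 333.262
N = 1000 × √333.262 ≈ 18,255.5

≈ 18260 RPM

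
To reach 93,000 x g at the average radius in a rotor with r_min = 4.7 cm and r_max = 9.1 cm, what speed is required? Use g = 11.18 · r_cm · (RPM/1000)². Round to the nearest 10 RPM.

N ≈ 34720 RPM

r_avg = (4.7 + 9.1) / 2 = 6.9 cm
93,000 = 11.18 × 6.9 × (N/1000)²
(N/1000)² = 93,000 / 77.142 = 1205.569
N = 1000 × √1205.569 ≈ 34,721.3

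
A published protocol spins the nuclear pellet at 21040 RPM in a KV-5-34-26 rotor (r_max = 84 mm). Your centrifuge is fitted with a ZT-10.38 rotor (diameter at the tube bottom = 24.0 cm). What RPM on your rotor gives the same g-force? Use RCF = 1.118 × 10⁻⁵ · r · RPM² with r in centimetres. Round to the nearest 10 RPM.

≈ 17600 RPM

Original rotor: r = 84 mm = 8.4 cm
RCF = 1.118 × 10⁻⁵ × r × N²
RCF_original = 1.118 × 10⁻⁵ × 8.4 × (21040)² = 1.118 × 10⁻⁵ × 8.4 × 442,681,600 ≈ 41,573.1 × g
Your rotor: r = 24.0 / 2 = 12 cm
41,573.1 = 1.118 × 10⁻⁵ × 12 × N²
N² = 41,573.1 / (13.416 × 10⁻⁵) = 309,877,013
N ≈ √309,877,013 ≈ 17,603.3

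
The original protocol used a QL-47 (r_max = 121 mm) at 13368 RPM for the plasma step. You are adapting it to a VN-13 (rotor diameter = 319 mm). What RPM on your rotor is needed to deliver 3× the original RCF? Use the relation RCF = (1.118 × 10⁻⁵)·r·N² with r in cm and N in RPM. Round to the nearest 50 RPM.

Original rotor: r = 121 mm = 12.1 cm
RCF_original = 1.118 × 10⁻⁵ × 12.1 × (13368)² = 1.118 × 10⁻⁵ × 12.1 × 178,703,424 ≈ 24,174.6 × g
Target RCF = 3 × 24,174.6 ≈ 72,523.8 × g
Your rotor: r = 319 mm / 2 = 159.5 mm = 15.95 cm
72,523.8 = 1.118 × 10⁻⁵ × 15.95 × N²
N² = 72,523.8 / (17.8321 × 10⁻⁵) = 406,703,641
N ≈ √406,703,641 ≈ 20,166.9

20150 RPM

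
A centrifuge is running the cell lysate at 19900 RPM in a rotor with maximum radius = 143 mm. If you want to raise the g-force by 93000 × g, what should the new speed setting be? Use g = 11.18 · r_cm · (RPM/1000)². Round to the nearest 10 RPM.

N₂ ≈ 31270 RPM

r = 143 mm = 14.3 cm
Current RCF = 11.18 × 14.3 × (19.9)² = 11.18 × 14.3 × 396.01 ≈ 63,311.7 × g
Target RCF = 63,311.7 + 93,000 = 156,311.7 × g
(N/1000)² = 156,311.7 / 159.874 = 977.7181
N = 1000 × √977.7181 ≈ 31,268.5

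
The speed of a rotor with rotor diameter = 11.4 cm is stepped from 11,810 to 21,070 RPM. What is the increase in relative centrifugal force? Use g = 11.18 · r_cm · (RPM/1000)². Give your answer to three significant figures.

r = 11.4 / 2 = 5.7 cm
RCF₁ = 11.18 × 5.7 × (11.81)² = 11.18 × 5.7 × 139.4761 ≈ 8,888.3 × g
RCF₂ = 11.18 × 5.7 × (21.07)² = 11.18 × 5.7 × 443.9449 ≈ 28,290.8 × g
Increase = 28,290.8 − 8,888.3 = 19,402.5

19400 × g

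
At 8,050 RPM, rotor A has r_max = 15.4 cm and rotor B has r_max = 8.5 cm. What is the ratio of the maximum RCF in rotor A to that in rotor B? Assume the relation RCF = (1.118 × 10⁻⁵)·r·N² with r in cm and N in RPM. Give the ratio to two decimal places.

1.81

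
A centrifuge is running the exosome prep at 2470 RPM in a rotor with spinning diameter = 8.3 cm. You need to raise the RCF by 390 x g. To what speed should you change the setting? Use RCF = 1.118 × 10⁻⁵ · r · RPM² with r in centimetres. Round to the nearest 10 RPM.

r = 8.3 / 2 = 4.15 cm
Current RCF = 1.118 × 10⁻⁵ × 4.15 × (2470)² = 1.118 × 10⁻⁵ × 4.15 × 6,100,900 ≈ 283.1 × g
Target RCF = 283.1 + 390 = 673.1 × g
N² = 673.1 / (4.6397 × 10⁻⁵) = 14,507,403
N ≈ √14,507,403 ≈ 3,808.9

3810 RPM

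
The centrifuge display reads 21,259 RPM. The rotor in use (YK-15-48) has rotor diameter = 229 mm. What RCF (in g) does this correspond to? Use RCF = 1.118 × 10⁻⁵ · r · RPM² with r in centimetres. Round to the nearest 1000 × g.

58000 g

r = 229 mm / 2 = 114.5 mm = 11.45 cm
RCF = 1.118 × 10⁻⁵ × r × N²
RCF = 1.118 × 10⁻⁵ × 11.45 × (21259)² = 1.118 × 10⁻⁵ × 11.45 × 451,945,081 ≈ 57,853.9 × g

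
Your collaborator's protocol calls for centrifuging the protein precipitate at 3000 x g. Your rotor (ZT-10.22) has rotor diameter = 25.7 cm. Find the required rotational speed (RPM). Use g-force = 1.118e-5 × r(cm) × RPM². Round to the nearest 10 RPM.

≈ 4570 RPM

r = 25.7 / 2 = 12.85 cm
3,000 = 1.118 × 10⁻⁵ × 12.85 × N²
N² = 3,000 / (14.3663 × 10⁻⁵) = 20,882,203
N ≈ √20,882,203 ≈ 4,569.7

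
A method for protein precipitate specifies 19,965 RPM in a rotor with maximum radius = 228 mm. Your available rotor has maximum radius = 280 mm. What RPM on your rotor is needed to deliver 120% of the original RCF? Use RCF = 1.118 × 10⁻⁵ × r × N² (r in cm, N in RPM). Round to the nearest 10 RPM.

Original rotor: r = 228 mm = 22.8 cm
RCF_original = 1.118 × 10⁻⁵ × 22.8 × (19965)² = 1.118 × 10⁻⁵ × 22.8 × 398,601,225 ≈ 101,605 × g
Target RCF = 1.2 × 101,605 ≈ 121,926 × g
Your rotor: r = 280 mm = 28.0 cm
121,926 = 1.118 × 10⁻⁵ × 28 × N²
N² = 121,926 / (31.304 × 10⁻⁵) = 389,490,161
N ≈ √389,490,161 ≈ 19,735.5

≈ 19740 RPM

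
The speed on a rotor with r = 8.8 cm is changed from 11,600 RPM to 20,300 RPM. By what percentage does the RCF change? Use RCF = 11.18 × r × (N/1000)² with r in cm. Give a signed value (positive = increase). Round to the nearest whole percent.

RCF ∝ N², so the ratio is (20300/11600)² = (1.750000)² = 3.0625.
Change = 3.0625 − 1 = +2.0625 → +206.2%.

+206%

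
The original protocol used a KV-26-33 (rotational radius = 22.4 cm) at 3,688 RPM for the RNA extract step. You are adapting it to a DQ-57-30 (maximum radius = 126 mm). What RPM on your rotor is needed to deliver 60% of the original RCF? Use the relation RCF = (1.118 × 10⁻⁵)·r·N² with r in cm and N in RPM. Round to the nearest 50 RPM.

RCF_original = 1.118 × 10⁻⁵ × 22.4 × (3688)² = 1.118 × 10⁻⁵ × 22.4 × 13,601,344 ≈ 3,406.2 × g
Target RCF = 0.6 × 3,406.2 ≈ 2,043.7 × g
Your rotor: r = 126 mm = 12.6 cm
2,043.7 = 1.118 × 10⁻⁵ × 12.6 × N²
N² = 2,043.7 / (14.0868 × 10⁻⁵) = 14,507,908
N ≈ √14,507,908 ≈ 3,808.9

3800 RPM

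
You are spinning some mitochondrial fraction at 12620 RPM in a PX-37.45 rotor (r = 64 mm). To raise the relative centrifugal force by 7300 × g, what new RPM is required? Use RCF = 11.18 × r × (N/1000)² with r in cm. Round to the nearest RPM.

16164 RPM

r = 64 mm = 6.4 cm
Current RCF = 11.18 × 6.4 × (12.62)² = 11.18 × 6.4 × 159.2644 ≈ 11,395.7 × g
Target RCF = 11,395.7 + 7,300 = 18,695.7 × g
(N/1000)² = 18,695.7 / 71.552 = 261.2883
N = 1000 × √261.2883 ≈ 16,164.4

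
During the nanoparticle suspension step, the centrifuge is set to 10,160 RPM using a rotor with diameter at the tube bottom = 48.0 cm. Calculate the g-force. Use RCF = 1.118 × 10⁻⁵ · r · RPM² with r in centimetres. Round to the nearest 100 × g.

≈ 27700 ×g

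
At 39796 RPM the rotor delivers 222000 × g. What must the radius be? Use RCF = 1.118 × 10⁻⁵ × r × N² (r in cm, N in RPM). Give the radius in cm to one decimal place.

12.5 cm

222000 = 1.118 × 10⁻⁵ × r × (39796)²
r = 222000 / (1.118 × 10⁻⁵ × 1,583,721,616) = 222000 / 17706.01 ≈ 12.538 cm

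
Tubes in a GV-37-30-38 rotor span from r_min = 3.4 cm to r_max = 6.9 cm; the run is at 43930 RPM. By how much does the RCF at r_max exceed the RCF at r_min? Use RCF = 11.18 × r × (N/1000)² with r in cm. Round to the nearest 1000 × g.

RCF_max = 11.18 × 6.9 × (43.93)² = 11.18 × 6.9 × 1,929.8449 ≈ 148,872.1 × g
RCF_min = 11.18 × 3.4 × (43.93)² = 11.18 × 3.4 × 1,929.8449 ≈ 73,357.3 × g
ΔRCF = 148,872.1 − 73,357.3 = 75,514.8

76000 × g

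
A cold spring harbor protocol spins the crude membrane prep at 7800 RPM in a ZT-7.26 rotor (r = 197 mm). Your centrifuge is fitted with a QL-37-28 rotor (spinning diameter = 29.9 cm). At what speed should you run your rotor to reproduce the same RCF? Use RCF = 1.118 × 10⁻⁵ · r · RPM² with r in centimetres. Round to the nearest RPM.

≈ 8954 RPM

Original rotor: r = 197 mm = 19.7 cm
RCF = 1.118 × 10⁻⁵ × r × N²
RCF_original = 1.118 × 10⁻⁵ × 19.7 × (7800)² = 1.118 × 10⁻⁵ × 19.7 × 60,840,000 ≈ 13,399.8 × g
Your rotor: r = 29.9 / 2 = 14.95 cm
13,399.8 = 1.118 × 10⁻⁵ × 14.95 × N²
N² = 13,399.8 / (16.7141 × 10⁻⁵) = 80,170,634
N ≈ √80,170,634 ≈ 8,953.8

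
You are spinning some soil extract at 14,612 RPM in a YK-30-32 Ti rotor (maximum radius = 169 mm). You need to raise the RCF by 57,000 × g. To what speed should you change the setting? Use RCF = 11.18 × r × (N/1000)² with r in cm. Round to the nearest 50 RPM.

r = 169 mm = 16.9 cm
Current RCF = 11.18 × 16.9 × (14.612)² = 11.18 × 16.9 × 213.510544 ≈ 40,341.1 × g
Target RCF = 40,341.1 + 57,000 = 97,341.1 × g
(N/1000)² = 97,341.1 / 188.942 = 515.1904
N = 1000 × √515.1904 ≈ 22,697.8

22700 RPM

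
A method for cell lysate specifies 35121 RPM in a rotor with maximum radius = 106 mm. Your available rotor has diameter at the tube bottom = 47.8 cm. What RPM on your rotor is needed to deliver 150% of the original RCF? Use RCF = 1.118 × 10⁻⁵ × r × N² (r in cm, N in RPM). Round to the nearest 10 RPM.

≈ 28650 RPM

Original rotor: r = 106 mm = 10.6 cm
RCF_original = 1.118 × 10⁻⁵ × 10.6 × (35121)² = 1.118 × 10⁻⁵ × 10.6 × 1,233,484,641 ≈ 146,177.8 × g
Target RCF = 1.5 × 146,177.8 ≈ 219,266.7 × g
Your rotor: r = 47.8 / 2 = 23.9 cm
219,266.7 = 1.118 × 10⁻⁵ × 23.9 × N²
N² = 219,266.7 / (26.7202 × 10⁻⁵) = 820,602,765
N ≈ √820,602,765 ≈ 28,646.2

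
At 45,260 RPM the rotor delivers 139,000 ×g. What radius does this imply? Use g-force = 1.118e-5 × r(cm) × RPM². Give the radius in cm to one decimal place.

r ≈ 6.1 cm

RCF = 1.118 × 10⁻⁵ × r × N²
139000 = 1.118 × 10⁻⁵ × r × (45260)²
r = 139000 / (1.118 × 10⁻⁵ × 2,048,467,600) = 139000 / 22901.87 ≈ 6.069 cm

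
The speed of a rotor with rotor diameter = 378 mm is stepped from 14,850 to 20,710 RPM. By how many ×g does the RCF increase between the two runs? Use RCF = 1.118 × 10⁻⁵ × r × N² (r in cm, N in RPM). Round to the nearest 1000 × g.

44000 ×g

r = 378 mm / 2 = 189 mm = 18.9 cm
RCF₁ = 1.118 × 10⁻⁵ × 18.9 × (14850)² = 1.118 × 10⁻⁵ × 18.9 × 220,522,500 ≈ 46,596.8 × g
RCF₂ = 1.118 × 10⁻⁵ × 18.9 × (20710)² = 1.118 × 10⁻⁵ × 18.9 × 428,904,100 ≈ 90,628.3 × g
Increase = 90,628.3 − 46,596.8 = 44,031.5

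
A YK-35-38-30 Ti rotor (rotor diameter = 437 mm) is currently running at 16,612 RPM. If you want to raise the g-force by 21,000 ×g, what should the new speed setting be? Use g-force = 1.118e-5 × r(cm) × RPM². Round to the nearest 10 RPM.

r = 437 mm / 2 = 218.5 mm = 21.85 cm
Current RCF = 1.118 × 10⁻⁵ × 21.85 × (16612)² = 1.118 × 10⁻⁵ × 21.85 × 275,958,544 ≈ 67,412 × g
Target RCF = 67,412 + 21,000 = 88,412 × g
N² = 88,412 / (24.4283 × 10⁻⁵) = 361,924,489
N ≈ √361,924,489 ≈ 19,024.3

≈ 19020 RPM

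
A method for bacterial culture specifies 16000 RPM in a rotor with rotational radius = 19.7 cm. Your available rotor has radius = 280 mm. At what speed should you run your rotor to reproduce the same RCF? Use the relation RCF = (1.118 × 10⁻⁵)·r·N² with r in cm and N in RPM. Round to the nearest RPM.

RCF_original = 1.118 × 10⁻⁵ × 19.7 × (16000)² = 1.118 × 10⁻⁵ × 19.7 × 256,000,000 ≈ 56,383 × g
Your rotor: r = 280 mm = 28.0 cm
56,383 = 1.118 × 10⁻⁵ × 28 × N²
N² = 56,383 / (31.304 × 10⁻⁵) = 180,114,362
N ≈ √180,114,362 ≈ 13,420.7

13421 RPM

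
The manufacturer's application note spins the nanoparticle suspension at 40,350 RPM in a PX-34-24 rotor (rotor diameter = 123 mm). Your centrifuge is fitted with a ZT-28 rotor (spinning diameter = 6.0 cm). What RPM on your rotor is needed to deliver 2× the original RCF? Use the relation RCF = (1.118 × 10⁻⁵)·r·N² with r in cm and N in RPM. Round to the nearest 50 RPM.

81700 RPM

Original rotor: r = 123 mm / 2 = 61.5 mm = 6.15 cm
RCF_original = 1.118 × 10⁻⁵ × 6.15 × (40350)² = 1.118 × 10⁻⁵ × 6.15 × 1,628,122,500 ≈ 111,944.8 × g
Target RCF = 2 × 111,944.8 ≈ 223,889.6 × g
Your rotor: r = 6.0 / 2 = 3 cm
223,889.6 = 1.118 × 10⁻⁵ × 3 × N²
N² = 223,889.6 / (3.354 × 10⁻⁵) = 6,675,301,133
N ≈ √6,675,301,133 ≈ 81,702.5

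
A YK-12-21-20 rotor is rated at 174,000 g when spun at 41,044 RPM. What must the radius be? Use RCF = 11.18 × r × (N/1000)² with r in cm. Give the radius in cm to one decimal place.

174000 = 11.18 × r × (41.044)²
r = 174000 / (11.18 × 1684.609936) = 174000 / 18833.94 ≈ 9.239 cm

9.2 cm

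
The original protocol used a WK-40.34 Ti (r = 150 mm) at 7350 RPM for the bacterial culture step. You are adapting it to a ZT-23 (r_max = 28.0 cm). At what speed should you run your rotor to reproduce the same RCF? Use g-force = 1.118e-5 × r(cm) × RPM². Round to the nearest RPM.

Original rotor: r = 150 mm = 15.0 cm
RCF_original = 1.118 × 10⁻⁵ × 15 × (7350)² = 1.118 × 10⁻⁵ × 15 × 54,022,500 ≈ 9,059.6 × g
9,059.6 = 1.118 × 10⁻⁵ × 28 × N²
N² = 9,059.6 / (31.304 × 10⁻⁵) = 28,940,710
N ≈ √28,940,710 ≈ 5,379.7

≈ 5380 RPM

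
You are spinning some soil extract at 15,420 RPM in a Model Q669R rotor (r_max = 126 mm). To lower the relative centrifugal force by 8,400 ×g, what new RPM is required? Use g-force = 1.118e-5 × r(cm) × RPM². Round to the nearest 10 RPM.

r = 126 mm = 12.6 cm
Current RCF = 1.118 × 10⁻⁵ × 12.6 × (15420)² = 1.118 × 10⁻⁵ × 12.6 × 237,776,400 ≈ 33,495.1 × g
Target RCF = 33,495.1 − 8,400 = 25,095.1 × g
N² = 25,095.1 / (14.0868 × 10⁻⁵) = 178,146,208
N ≈ √178,146,208 ≈ 13,347.1

13350 RPM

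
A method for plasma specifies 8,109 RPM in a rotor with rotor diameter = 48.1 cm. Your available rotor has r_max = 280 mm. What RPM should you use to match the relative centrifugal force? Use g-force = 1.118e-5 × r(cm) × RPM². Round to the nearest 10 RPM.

Original rotor: r = 48.1 / 2 = 24.05 cm
RCF_original = 1.118 × 10⁻⁵ × 24.05 × (8109)² = 1.118 × 10⁻⁵ × 24.05 × 65,755,881 ≈ 17,680.4 × g
Your rotor: r = 280 mm = 28.0 cm
17,680.4 = 1.118 × 10⁻⁵ × 28 × N²
N² = 17,680.4 / (31.304 × 10⁻⁵) = 56,479,683
N ≈ √56,479,683 ≈ 7,515.3

≈ 7520 RPM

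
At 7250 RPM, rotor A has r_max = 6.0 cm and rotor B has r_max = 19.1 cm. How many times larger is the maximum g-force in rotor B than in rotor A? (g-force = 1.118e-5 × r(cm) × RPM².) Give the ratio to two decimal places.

At fixed N, RCF ∝ r, so RCF_B/RCF_A = r_B/r_A = 19.1 / 6.0 = 3.1833.

3.18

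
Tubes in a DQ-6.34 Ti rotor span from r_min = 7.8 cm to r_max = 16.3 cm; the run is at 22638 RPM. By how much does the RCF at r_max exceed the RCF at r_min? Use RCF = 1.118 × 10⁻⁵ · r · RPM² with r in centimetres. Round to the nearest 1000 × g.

ΔRCF = 1.118 × 10⁻⁵ × (r_max − r_min) × N² = 1.118 × 10⁻⁵ × 8.5 × 512,479,044 ≈ 48,700.9

49000 ×g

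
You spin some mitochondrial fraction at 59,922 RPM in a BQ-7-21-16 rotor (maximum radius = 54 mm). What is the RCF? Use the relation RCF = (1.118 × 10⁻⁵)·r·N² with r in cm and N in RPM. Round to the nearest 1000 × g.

r = 54 mm = 5.4 cm
RCF = 1.118 × 10⁻⁵ × 5.4 × (59922)² = 1.118 × 10⁻⁵ × 5.4 × 3,590,646,084 ≈ 216,774.5 × g

≈ 217000 × g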